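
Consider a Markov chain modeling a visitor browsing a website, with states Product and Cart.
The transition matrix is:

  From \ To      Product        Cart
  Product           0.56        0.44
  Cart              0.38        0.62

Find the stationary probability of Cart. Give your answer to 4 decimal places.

0.5366

Let the stationary distribution be π with π = πP and π_1 + π_2 = 1.
π_1 = 0.56·π_1 + 0.38·π_2
Solving with the normalization constraint gives π = (0.4634, 0.5366).
So the stationary probability of Cart is 0.5366.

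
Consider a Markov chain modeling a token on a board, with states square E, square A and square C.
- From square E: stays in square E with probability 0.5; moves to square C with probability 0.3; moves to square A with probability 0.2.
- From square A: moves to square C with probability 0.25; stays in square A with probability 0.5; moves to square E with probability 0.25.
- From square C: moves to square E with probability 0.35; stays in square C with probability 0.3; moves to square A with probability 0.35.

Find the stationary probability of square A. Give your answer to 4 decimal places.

0.3463

Let the stationary distribution be π with π = πP and π_1 + π_2 + π_3 = 1.
π_1 = 0.5·π_1 + 0.25·π_2 + 0.35·π_3
π_2 = 0.2·π_1 + 0.5·π_2 + 0.35·π_3
Solving with the normalization constraint gives π = (0.3710, 0.3463, 0.2827).
So the stationary probability of square A is 0.3463.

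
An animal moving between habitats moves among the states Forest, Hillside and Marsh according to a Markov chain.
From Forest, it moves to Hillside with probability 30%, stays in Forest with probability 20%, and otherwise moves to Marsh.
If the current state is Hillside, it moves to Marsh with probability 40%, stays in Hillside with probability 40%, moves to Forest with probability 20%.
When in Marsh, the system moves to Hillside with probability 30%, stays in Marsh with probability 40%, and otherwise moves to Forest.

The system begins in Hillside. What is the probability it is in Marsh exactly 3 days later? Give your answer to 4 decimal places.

Propagate the distribution vector 3 days from Hillside.
After 0 days: (0.0000, 1.0000, 0.0000)
After 1 day: (0.2000, 0.4000, 0.4000)
After 2 days: (0.2400, 0.3400, 0.4200)
After 3 days: (0.2420, 0.3340, 0.4240)
P(in Marsh after 3 days) = 0.4240

0.4240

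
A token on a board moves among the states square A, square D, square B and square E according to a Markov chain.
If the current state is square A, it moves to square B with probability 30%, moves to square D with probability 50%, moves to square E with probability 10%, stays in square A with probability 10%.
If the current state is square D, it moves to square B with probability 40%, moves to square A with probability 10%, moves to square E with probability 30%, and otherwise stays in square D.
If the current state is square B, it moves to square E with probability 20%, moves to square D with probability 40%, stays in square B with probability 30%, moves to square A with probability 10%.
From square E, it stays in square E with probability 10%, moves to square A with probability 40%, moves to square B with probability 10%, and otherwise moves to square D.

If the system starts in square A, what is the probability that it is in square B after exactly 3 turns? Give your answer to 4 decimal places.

0.2850

Propagate the distribution vector 3 turns from square A.
After 0 turns: (1.0000, 0.0000, 0.0000, 0.0000)
After 1 turn: (0.1000, 0.5000, 0.3000, 0.1000)
After 2 turns: (0.1300, 0.3100, 0.3300, 0.2300)
After 3 turns: (0.1690, 0.3510, 0.2850, 0.1950)
P(in square B after 3 turns) = 0.2850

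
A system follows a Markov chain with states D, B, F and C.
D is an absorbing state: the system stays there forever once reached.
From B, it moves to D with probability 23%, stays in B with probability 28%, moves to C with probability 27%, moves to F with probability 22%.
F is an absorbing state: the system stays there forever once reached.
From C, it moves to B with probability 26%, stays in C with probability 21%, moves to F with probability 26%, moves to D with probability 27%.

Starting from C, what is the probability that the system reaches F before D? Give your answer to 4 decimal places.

Let h(s) be the probability of absorption at F starting from transient state s. Then h(F) = 1 and h(D) = 0. By first-step analysis:
h(B) = 0.23·0 + 0.28·h(B) + 0.22·1 + 0.27·h(C)
h(C) = 0.27·0 + 0.26·h(B) + 0.26·1 + 0.21·h(C)
Solving: h(B) = 0.4894, h(C) = 0.4902.
Starting from C, the probability is 0.4902.

0.4902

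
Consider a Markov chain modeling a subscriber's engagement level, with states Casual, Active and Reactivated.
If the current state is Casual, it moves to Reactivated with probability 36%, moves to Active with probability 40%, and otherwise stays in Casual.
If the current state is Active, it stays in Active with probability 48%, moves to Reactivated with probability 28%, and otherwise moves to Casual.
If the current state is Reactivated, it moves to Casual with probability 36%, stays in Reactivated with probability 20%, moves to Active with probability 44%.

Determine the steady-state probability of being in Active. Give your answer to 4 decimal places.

0.4469

Let the stationary distribution be π with π = πP and π_1 + π_2 + π_3 = 1.
π_1 = 0.24·π_1 + 0.24·π_2 + 0.36·π_3
π_2 = 0.4·π_1 + 0.48·π_2 + 0.44·π_3
Solving with the normalization constraint gives π = (0.2735, 0.4469, 0.2795).
So the stationary probability of Active is 0.4469.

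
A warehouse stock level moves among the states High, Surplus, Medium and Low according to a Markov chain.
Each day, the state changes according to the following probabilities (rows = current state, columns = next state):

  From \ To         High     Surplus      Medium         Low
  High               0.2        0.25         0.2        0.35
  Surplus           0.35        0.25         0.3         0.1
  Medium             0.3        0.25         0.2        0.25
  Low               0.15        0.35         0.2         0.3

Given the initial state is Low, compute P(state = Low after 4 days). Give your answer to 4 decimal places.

0.2468

Propagate the distribution vector 4 days from Low.
After 0 days: (0.0000, 0.0000, 0.0000, 1.0000)
After 1 day: (0.1500, 0.3500, 0.2000, 0.3000)
After 2 days: (0.2575, 0.2800, 0.2350, 0.2275)
After 3 days: (0.2541, 0.2728, 0.2280, 0.2451)
After 4 days: (0.2515, 0.2745, 0.2273, 0.2468)
P(in Low after 4 days) = 0.2468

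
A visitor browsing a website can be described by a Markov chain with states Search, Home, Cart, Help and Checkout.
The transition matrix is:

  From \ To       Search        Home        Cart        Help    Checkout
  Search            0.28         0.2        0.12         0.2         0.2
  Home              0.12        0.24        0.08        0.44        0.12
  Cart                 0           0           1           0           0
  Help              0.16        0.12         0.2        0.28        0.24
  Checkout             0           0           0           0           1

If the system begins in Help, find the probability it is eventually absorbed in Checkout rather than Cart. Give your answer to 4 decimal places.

Let h(s) be the probability of absorption at Checkout starting from transient state s. Then h(Checkout) = 1 and h(Cart) = 0. By first-step analysis:
h(Search) = 0.28·h(Search) + 0.2·h(Home) + 0.12·0 + 0.2·h(Help) + 0.2·1
h(Home) = 0.12·h(Search) + 0.24·h(Home) + 0.08·0 + 0.44·h(Help) + 0.12·1
h(Help) = 0.16·h(Search) + 0.12·h(Home) + 0.2·0 + 0.28·h(Help) + 0.24·1
Solving: h(Search) = 0.5939, h(Home) = 0.5767, h(Help) = 0.5614.
Starting from Help, the probability is 0.5614.

0.5614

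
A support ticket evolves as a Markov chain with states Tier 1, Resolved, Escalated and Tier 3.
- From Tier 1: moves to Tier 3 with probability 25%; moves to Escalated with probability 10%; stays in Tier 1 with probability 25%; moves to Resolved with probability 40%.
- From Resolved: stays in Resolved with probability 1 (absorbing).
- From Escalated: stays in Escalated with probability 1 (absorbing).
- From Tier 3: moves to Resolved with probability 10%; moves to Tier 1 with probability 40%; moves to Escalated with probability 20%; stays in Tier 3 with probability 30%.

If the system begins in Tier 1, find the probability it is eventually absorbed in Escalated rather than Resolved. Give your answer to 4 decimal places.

Let h(s) be the probability of absorption at Escalated starting from transient state s. Then h(Escalated) = 1 and h(Resolved) = 0. By first-step analysis:
h(Tier 1) = 0.25·h(Tier 1) + 0.4·0 + 0.1·1 + 0.25·h(Tier 3)
h(Tier 3) = 0.4·h(Tier 1) + 0.1·0 + 0.2·1 + 0.3·h(Tier 3)
Solving: h(Tier 1) = 0.2824, h(Tier 3) = 0.4471.
Starting from Tier 1, the probability is 0.2824.

0.2824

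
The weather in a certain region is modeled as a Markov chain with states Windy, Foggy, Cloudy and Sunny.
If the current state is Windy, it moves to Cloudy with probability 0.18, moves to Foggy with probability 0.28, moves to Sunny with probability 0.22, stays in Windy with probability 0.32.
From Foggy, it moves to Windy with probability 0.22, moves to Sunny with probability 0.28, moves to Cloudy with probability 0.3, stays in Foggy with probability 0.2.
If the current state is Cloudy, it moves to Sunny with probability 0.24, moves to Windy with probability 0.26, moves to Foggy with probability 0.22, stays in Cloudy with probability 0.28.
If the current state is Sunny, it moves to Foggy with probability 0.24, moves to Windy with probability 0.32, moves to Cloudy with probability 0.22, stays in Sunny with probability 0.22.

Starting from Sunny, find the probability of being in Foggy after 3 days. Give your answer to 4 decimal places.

Propagate the distribution vector 3 days from Sunny.
After 0 days: (0.0000, 0.0000, 0.0000, 1.0000)
After 1 day: (0.3200, 0.2400, 0.2200, 0.2200)
After 2 days: (0.2828, 0.2388, 0.2396, 0.2388)
After 3 days: (0.2817, 0.2370, 0.2422, 0.2391)
P(in Foggy after 3 days) = 0.2370

0.2370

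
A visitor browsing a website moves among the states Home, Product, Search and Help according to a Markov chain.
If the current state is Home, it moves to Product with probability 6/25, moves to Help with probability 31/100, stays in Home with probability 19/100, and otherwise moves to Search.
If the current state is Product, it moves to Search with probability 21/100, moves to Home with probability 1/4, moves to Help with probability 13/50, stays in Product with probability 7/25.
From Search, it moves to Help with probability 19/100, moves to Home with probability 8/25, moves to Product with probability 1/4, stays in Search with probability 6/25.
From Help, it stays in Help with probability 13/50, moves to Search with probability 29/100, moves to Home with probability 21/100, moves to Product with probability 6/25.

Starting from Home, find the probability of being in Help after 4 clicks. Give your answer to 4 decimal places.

0.2547

Propagate the distribution vector 4 clicks from Home.
After 0 clicks: (1.0000, 0.0000, 0.0000, 0.0000)
After 1 click: (0.1900, 0.2400, 0.2600, 0.3100)
After 2 clicks: (0.2444, 0.2522, 0.2521, 0.2513)
After 3 clicks: (0.2429, 0.2526, 0.2499, 0.2546)
After 4 clicks: (0.2427, 0.2526, 0.2500, 0.2547)
P(in Help after 4 clicks) = 0.2547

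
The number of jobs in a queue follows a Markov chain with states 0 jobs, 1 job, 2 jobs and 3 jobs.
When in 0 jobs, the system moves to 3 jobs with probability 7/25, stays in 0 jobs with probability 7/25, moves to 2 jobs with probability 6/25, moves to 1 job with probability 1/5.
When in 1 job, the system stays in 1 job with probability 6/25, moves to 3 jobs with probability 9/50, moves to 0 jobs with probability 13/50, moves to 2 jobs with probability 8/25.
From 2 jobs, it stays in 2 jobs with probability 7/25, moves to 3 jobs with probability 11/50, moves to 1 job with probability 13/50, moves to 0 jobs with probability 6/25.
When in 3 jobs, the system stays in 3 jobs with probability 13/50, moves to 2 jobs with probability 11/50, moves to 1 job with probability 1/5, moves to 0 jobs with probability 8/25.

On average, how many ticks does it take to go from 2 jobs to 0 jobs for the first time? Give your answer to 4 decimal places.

Let t(s) be the expected number of ticks to first reach 0 jobs from state s, with t(0 jobs) = 0. Conditioning on the first tick:
t(1 job) = 1 + 0.24·t(1 job) + 0.32·t(2 jobs) + 0.18·t(3 jobs)
t(2 jobs) = 1 + 0.26·t(1 job) + 0.28·t(2 jobs) + 0.22·t(3 jobs)
t(3 jobs) = 1 + 0.2·t(1 job) + 0.22·t(2 jobs) + 0.26·t(3 jobs)
Solving: t(1 job) = 3.7490, t(2 jobs) = 3.8115, t(3 jobs) = 3.4977.
Expected ticks from 2 jobs to 0 jobs: 3.8115.

3.8115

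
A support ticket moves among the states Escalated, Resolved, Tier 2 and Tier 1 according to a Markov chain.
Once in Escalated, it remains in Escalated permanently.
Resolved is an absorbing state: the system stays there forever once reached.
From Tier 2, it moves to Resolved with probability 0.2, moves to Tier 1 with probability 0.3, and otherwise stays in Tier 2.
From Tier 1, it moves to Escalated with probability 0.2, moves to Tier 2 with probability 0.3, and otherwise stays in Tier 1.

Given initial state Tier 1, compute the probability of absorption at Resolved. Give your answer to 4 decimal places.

Let h(s) be the probability of absorption at Resolved starting from transient state s. Then h(Resolved) = 1 and h(Escalated) = 0. By first-step analysis:
h(Tier 2) = 0.2·1 + 0.5·h(Tier 2) + 0.3·h(Tier 1)
h(Tier 1) = 0.2·0 + 0.3·h(Tier 2) + 0.5·h(Tier 1)
Solving: h(Tier 2) = 0.6250, h(Tier 1) = 0.3750.
Starting from Tier 1, the probability is 0.3750.

0.3750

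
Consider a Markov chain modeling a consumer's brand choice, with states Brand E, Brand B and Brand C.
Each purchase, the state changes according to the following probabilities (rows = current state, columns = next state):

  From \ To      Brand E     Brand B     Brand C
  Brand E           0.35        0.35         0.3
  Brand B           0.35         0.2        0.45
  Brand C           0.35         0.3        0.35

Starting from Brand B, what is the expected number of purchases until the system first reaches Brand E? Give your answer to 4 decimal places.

Let t(s) be the expected number of purchases to first reach Brand E from state s, with t(Brand E) = 0. Conditioning on the first purchase:
t(Brand B) = 1 + 0.2·t(Brand B) + 0.45·t(Brand C)
t(Brand C) = 1 + 0.3·t(Brand B) + 0.35·t(Brand C)
Solving: t(Brand B) = 2.8571, t(Brand C) = 2.8571.
Expected purchases from Brand B to Brand E: 2.8571.

2.8571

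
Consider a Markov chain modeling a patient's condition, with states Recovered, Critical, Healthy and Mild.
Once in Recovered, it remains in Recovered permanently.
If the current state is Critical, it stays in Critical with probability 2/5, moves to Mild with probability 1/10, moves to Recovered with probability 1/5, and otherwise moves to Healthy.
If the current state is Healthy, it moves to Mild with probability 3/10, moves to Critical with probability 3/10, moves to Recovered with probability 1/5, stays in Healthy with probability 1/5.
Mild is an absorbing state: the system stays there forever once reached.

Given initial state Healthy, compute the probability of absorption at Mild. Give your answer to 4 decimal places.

Let h(s) be the probability of absorption at Mild starting from transient state s. Then h(Mild) = 1 and h(Recovered) = 0. By first-step analysis:
h(Critical) = 0.2·0 + 0.4·h(Critical) + 0.3·h(Healthy) + 0.1·1
h(Healthy) = 0.2·0 + 0.3·h(Critical) + 0.2·h(Healthy) + 0.3·1
Solving: h(Critical) = 0.4359, h(Healthy) = 0.5385.
Starting from Healthy, the probability is 0.5385.

0.5385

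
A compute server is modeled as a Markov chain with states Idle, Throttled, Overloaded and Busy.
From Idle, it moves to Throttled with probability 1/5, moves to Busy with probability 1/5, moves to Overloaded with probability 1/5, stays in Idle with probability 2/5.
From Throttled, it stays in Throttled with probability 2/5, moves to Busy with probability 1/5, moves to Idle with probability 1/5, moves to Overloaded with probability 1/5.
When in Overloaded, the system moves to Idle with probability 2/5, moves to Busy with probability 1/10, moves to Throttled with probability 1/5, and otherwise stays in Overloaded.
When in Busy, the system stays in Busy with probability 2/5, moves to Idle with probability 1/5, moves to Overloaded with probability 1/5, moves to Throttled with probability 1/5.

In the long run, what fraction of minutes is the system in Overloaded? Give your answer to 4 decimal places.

Let the stationary distribution be π with π = πP and π_1 + π_2 + π_3 + π_4 = 1.
π_1 = 0.4·π_1 + 0.2·π_2 + 0.4·π_3 + 0.2·π_4
π_2 = 0.2·π_1 + 0.4·π_2 + 0.2·π_3 + 0.2·π_4
π_3 = 0.2·π_1 + 0.2·π_2 + 0.3·π_3 + 0.2·π_4
Solving with the normalization constraint gives π = (0.3056, 0.2500, 0.2222, 0.2222).
So the stationary probability of Overloaded is 0.2222.

0.2222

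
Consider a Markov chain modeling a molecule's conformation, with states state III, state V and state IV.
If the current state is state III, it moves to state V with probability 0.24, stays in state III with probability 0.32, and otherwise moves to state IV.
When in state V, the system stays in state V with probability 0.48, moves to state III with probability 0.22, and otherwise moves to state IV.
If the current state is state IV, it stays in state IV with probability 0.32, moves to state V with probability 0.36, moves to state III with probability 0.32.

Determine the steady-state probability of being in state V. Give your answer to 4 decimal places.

0.3705

Let the stationary distribution be π with π = πP and π_1 + π_2 + π_3 = 1.
π_1 = 0.32·π_1 + 0.22·π_2 + 0.32·π_3
π_2 = 0.24·π_1 + 0.48·π_2 + 0.36·π_3
Solving with the normalization constraint gives π = (0.2829, 0.3705, 0.3465).
So the stationary probability of state V is 0.3705.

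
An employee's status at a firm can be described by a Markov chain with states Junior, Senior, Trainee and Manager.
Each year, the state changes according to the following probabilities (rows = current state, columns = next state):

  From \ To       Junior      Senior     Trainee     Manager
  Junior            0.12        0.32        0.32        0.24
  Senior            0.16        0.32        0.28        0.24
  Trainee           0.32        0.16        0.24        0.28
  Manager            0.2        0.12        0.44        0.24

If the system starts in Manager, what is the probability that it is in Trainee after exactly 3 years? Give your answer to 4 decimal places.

Propagate the distribution vector 3 years from Manager.
After 0 years: (0.0000, 0.0000, 0.0000, 1.0000)
After 1 year: (0.2000, 0.1200, 0.4400, 0.2400)
After 2 years: (0.2320, 0.2016, 0.3088, 0.2576)
After 3 years: (0.2104, 0.2191, 0.3181, 0.2524)
P(in Trainee after 3 years) = 0.3181

0.3181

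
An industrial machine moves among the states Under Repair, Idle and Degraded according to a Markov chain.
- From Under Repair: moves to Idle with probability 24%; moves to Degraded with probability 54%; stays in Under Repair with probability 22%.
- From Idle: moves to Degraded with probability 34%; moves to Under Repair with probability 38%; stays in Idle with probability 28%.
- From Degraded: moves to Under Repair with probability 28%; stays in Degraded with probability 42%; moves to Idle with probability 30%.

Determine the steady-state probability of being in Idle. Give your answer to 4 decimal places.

Let the stationary distribution be π with π = πP and π_1 + π_2 + π_3 = 1.
π_1 = 0.22·π_1 + 0.38·π_2 + 0.28·π_3
π_2 = 0.24·π_1 + 0.28·π_2 + 0.3·π_3
Solving with the normalization constraint gives π = (0.2903, 0.2770, 0.4327).
So the stationary probability of Idle is 0.2770.

0.2770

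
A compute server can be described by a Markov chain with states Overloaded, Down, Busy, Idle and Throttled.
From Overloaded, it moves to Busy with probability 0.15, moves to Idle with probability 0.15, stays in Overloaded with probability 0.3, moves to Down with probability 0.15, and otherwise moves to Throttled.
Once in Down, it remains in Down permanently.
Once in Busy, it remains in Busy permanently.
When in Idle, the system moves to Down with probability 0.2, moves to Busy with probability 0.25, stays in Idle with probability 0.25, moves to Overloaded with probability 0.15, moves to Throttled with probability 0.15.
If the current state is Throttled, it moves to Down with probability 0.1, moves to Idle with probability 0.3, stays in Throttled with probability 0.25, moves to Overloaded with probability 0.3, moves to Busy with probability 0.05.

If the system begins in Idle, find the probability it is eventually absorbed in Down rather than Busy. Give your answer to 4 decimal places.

Let h(s) be the probability of absorption at Down starting from transient state s. Then h(Down) = 1 and h(Busy) = 0. By first-step analysis:
h(Overloaded) = 0.3·h(Overloaded) + 0.15·1 + 0.15·0 + 0.15·h(Idle) + 0.25·h(Throttled)
h(Idle) = 0.15·h(Overloaded) + 0.2·1 + 0.25·0 + 0.25·h(Idle) + 0.15·h(Throttled)
h(Throttled) = 0.3·h(Overloaded) + 0.1·1 + 0.05·0 + 0.3·h(Idle) + 0.25·h(Throttled)
Solving: h(Overloaded) = 0.5021, h(Idle) = 0.4716, h(Throttled) = 0.5228.
Starting from Idle, the probability is 0.4716.

0.4716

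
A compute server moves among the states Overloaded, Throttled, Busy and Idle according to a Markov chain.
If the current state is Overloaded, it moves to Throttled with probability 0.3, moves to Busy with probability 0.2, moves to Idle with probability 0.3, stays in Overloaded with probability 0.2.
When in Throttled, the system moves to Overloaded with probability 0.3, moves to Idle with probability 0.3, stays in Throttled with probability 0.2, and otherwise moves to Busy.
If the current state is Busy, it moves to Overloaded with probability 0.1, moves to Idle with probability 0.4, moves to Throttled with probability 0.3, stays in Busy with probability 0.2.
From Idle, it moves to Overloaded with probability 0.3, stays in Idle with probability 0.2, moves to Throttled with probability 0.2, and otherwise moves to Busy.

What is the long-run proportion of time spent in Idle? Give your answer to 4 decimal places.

0.2936

Let the stationary distribution be π with π = πP and π_1 + π_2 + π_3 + π_4 = 1.
π_1 = 0.2·π_1 + 0.3·π_2 + 0.1·π_3 + 0.3·π_4
π_2 = 0.3·π_1 + 0.2·π_2 + 0.3·π_3 + 0.2·π_4
π_3 = 0.2·π_1 + 0.2·π_2 + 0.2·π_3 + 0.3·π_4
Solving with the normalization constraint gives π = (0.2310, 0.2460, 0.2294, 0.2936).
So the stationary probability of Idle is 0.2936.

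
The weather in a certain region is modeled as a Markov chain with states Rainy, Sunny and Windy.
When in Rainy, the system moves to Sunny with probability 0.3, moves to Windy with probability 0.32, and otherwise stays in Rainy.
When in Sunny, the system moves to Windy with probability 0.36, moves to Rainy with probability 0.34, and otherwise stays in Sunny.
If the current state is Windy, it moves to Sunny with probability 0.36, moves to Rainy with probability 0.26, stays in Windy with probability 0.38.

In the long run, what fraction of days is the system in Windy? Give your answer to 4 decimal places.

0.3541

Let the stationary distribution be π with π = πP and π_1 + π_2 + π_3 = 1.
π_1 = 0.38·π_1 + 0.34·π_2 + 0.26·π_3
π_2 = 0.3·π_1 + 0.3·π_2 + 0.36·π_3
Solving with the normalization constraint gives π = (0.3247, 0.3212, 0.3541).
So the stationary probability of Windy is 0.3541.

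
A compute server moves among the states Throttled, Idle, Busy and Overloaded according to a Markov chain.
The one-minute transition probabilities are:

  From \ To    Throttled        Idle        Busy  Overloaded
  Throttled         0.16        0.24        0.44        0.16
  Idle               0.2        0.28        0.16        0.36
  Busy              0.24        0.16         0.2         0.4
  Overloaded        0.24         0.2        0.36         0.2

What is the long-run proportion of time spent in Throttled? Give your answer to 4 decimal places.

Let the stationary distribution be π with π = πP and π_1 + π_2 + π_3 + π_4 = 1.
π_1 = 0.16·π_1 + 0.2·π_2 + 0.24·π_3 + 0.24·π_4
π_2 = 0.24·π_1 + 0.28·π_2 + 0.16·π_3 + 0.2·π_4
π_3 = 0.44·π_1 + 0.16·π_2 + 0.2·π_3 + 0.36·π_4
Solving with the normalization constraint gives π = (0.2143, 0.2142, 0.2882, 0.2833).
So the stationary probability of Throttled is 0.2143.

0.2143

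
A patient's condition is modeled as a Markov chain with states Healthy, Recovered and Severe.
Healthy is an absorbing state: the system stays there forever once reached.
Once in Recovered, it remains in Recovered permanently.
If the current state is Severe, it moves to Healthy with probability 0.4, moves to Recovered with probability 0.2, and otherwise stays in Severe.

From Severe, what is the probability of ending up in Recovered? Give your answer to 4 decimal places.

0.3333

Let h(s) be the probability of absorption at Recovered starting from transient state s. Then h(Recovered) = 1 and h(Healthy) = 0. By first-step analysis:
h(Severe) = 0.4·0 + 0.2·1 + 0.4·h(Severe)
Solving: h(Severe) = 0.3333.
Starting from Severe, the probability is 0.3333.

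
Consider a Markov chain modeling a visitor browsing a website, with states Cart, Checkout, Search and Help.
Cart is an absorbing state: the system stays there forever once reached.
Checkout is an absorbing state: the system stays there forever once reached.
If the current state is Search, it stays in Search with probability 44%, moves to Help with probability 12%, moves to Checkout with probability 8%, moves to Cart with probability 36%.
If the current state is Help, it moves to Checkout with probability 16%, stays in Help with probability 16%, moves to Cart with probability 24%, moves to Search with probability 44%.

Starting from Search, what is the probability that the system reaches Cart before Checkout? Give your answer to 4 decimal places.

0.7931

Let h(s) be the probability of absorption at Cart starting from transient state s. Then h(Cart) = 1 and h(Checkout) = 0. By first-step analysis:
h(Search) = 0.36·1 + 0.08·0 + 0.44·h(Search) + 0.12·h(Help)
h(Help) = 0.24·1 + 0.16·0 + 0.44·h(Search) + 0.16·h(Help)
Solving: h(Search) = 0.7931, h(Help) = 0.7011.
Starting from Search, the probability is 0.7931.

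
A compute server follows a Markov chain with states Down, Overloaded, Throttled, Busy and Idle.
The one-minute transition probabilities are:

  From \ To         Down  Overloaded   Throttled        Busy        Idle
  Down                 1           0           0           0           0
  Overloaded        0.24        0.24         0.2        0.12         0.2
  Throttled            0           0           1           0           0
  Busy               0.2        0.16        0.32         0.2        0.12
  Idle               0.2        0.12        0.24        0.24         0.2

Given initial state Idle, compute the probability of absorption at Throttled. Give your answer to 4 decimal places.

0.5497

Let h(s) be the probability of absorption at Throttled starting from transient state s. Then h(Throttled) = 1 and h(Down) = 0. By first-step analysis:
h(Overloaded) = 0.24·0 + 0.24·h(Overloaded) + 0.2·1 + 0.12·h(Busy) + 0.2·h(Idle)
h(Busy) = 0.2·0 + 0.16·h(Overloaded) + 0.32·1 + 0.2·h(Busy) + 0.12·h(Idle)
h(Idle) = 0.2·0 + 0.12·h(Overloaded) + 0.24·1 + 0.24·h(Busy) + 0.2·h(Idle)
Solving: h(Overloaded) = 0.4998, h(Busy) = 0.5824, h(Idle) = 0.5497.
Starting from Idle, the probability is 0.5497.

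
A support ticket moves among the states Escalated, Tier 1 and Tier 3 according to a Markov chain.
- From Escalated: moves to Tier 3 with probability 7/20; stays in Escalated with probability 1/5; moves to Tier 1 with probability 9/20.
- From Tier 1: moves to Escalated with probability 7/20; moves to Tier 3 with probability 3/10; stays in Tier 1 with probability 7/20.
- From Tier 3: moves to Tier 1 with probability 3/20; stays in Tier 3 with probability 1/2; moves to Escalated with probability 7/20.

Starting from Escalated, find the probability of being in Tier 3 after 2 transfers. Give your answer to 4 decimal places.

0.3800

Sum over the intermediate state after 1 transfer:
P = P(Escalated→Escalated)·P(Escalated→Tier 3) + P(Escalated→Tier 1)·P(Tier 1→Tier 3) + P(Escalated→Tier 3)·P(Tier 3→Tier 3)
  = 0.2×0.35 + 0.45×0.3 + 0.35×0.5
  = 0.0700 + 0.1350 + 0.1750 = 0.3800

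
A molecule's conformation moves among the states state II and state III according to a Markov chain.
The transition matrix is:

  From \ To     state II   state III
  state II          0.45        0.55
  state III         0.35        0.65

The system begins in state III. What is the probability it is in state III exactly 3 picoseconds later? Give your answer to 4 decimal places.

0.6115

Propagate the distribution vector 3 picoseconds from state III.
After 0 picoseconds: (0.0000, 1.0000)
After 1 picosecond: (0.3500, 0.6500)
After 2 picoseconds: (0.3850, 0.6150)
After 3 picoseconds: (0.3885, 0.6115)
P(in state III after 3 picoseconds) = 0.6115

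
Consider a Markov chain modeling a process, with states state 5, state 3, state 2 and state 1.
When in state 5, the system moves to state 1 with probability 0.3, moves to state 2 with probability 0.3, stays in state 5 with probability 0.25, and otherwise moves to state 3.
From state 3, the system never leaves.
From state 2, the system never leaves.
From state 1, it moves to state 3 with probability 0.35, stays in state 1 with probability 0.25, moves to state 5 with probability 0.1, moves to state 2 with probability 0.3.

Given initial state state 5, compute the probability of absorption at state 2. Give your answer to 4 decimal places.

0.5915

Let h(s) be the probability of absorption at state 2 starting from transient state s. Then h(state 2) = 1 and h(state 3) = 0. By first-step analysis:
h(state 5) = 0.25·h(state 5) + 0.15·0 + 0.3·1 + 0.3·h(state 1)
h(state 1) = 0.1·h(state 5) + 0.35·0 + 0.3·1 + 0.25·h(state 1)
Solving: h(state 5) = 0.5915, h(state 1) = 0.4789.
Starting from state 5, the probability is 0.5915.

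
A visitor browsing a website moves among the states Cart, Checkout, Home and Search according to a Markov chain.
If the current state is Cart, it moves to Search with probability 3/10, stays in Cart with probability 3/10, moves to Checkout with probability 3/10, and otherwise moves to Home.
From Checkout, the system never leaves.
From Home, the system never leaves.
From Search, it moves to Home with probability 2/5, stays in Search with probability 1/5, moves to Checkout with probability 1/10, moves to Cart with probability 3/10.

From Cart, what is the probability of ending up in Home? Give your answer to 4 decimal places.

0.4255

Let h(s) be the probability of absorption at Home starting from transient state s. Then h(Home) = 1 and h(Checkout) = 0. By first-step analysis:
h(Cart) = 0.3·h(Cart) + 0.3·0 + 0.1·1 + 0.3·h(Search)
h(Search) = 0.3·h(Cart) + 0.1·0 + 0.4·1 + 0.2·h(Search)
Solving: h(Cart) = 0.4255, h(Search) = 0.6596.
Starting from Cart, the probability is 0.4255.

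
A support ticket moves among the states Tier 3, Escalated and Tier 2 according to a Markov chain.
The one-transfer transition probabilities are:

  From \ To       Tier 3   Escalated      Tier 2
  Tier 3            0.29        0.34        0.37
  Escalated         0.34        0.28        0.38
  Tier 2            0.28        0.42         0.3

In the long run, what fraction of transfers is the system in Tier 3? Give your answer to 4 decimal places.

0.3039

Let the stationary distribution be π with π = πP and π_1 + π_2 + π_3 = 1.
π_1 = 0.29·π_1 + 0.34·π_2 + 0.28·π_3
π_2 = 0.34·π_1 + 0.28·π_2 + 0.42·π_3
Solving with the normalization constraint gives π = (0.3039, 0.3471, 0.3490).
So the stationary probability of Tier 3 is 0.3039.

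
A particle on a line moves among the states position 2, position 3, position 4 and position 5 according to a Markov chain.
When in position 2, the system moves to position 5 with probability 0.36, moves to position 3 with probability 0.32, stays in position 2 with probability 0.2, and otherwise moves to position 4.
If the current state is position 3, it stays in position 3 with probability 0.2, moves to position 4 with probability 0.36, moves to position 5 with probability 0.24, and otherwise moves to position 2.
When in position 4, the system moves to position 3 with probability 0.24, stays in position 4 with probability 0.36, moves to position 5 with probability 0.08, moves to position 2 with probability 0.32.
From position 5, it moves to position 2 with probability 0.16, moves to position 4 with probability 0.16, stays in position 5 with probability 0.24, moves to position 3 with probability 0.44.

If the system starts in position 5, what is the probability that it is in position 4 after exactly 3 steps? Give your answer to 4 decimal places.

Propagate the distribution vector 3 steps from position 5.
After 0 steps: (0.0000, 0.0000, 0.0000, 1.0000)
After 1 step: (0.1600, 0.4400, 0.1600, 0.2400)
After 2 steps: (0.2096, 0.2832, 0.2736, 0.2336)
After 3 steps: (0.2235, 0.2922, 0.2630, 0.2214)
P(in position 4 after 3 steps) = 0.2630

0.2630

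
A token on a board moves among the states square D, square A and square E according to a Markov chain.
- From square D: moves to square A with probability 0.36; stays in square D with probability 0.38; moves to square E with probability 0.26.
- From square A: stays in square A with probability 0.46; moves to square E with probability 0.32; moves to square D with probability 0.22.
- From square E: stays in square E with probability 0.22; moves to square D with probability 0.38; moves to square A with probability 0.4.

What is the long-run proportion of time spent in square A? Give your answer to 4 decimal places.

Let the stationary distribution be π with π = πP and π_1 + π_2 + π_3 = 1.
π_1 = 0.38·π_1 + 0.22·π_2 + 0.38·π_3
π_2 = 0.36·π_1 + 0.46·π_2 + 0.4·π_3
Solving with the normalization constraint gives π = (0.3141, 0.4122, 0.2738).
So the stationary probability of square A is 0.4122.

0.4122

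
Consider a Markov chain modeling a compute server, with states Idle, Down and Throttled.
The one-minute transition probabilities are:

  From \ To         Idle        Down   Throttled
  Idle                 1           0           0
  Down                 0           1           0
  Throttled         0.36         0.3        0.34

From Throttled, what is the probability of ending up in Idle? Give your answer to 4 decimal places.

0.5455

Let h(s) be the probability of absorption at Idle starting from transient state s. Then h(Idle) = 1 and h(Down) = 0. By first-step analysis:
h(Throttled) = 0.36·1 + 0.3·0 + 0.34·h(Throttled)
Solving: h(Throttled) = 0.5455.
Starting from Throttled, the probability is 0.5455.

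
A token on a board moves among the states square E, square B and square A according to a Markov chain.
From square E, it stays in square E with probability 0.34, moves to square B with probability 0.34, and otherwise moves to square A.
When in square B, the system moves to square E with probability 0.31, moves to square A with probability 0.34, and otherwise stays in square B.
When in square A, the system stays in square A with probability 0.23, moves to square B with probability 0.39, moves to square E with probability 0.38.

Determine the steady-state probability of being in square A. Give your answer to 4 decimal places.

0.3002

Let the stationary distribution be π with π = πP and π_1 + π_2 + π_3 = 1.
π_1 = 0.34·π_1 + 0.31·π_2 + 0.38·π_3
π_2 = 0.34·π_1 + 0.35·π_2 + 0.39·π_3
Solving with the normalization constraint gives π = (0.3412, 0.3586, 0.3002).
So the stationary probability of square A is 0.3002.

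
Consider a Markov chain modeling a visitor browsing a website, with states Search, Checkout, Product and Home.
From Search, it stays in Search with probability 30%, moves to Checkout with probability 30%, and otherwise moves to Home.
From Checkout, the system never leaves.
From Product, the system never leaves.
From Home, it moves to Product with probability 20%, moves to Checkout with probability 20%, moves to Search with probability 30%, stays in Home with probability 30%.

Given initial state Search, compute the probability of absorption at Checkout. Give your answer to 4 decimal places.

0.7838

Let h(s) be the probability of absorption at Checkout starting from transient state s. Then h(Checkout) = 1 and h(Product) = 0. By first-step analysis:
h(Search) = 0.3·h(Search) + 0.3·1 + 0.4·h(Home)
h(Home) = 0.3·h(Search) + 0.2·1 + 0.2·0 + 0.3·h(Home)
Solving: h(Search) = 0.7838, h(Home) = 0.6216.
Starting from Search, the probability is 0.7838.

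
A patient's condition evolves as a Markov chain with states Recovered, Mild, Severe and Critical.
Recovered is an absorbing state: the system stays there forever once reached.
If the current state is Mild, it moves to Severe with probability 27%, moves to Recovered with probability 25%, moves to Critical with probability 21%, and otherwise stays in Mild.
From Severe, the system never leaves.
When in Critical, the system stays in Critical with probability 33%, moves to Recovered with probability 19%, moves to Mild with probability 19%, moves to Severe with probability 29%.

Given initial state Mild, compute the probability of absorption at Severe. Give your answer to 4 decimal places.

Let h(s) be the probability of absorption at Severe starting from transient state s. Then h(Severe) = 1 and h(Recovered) = 0. By first-step analysis:
h(Mild) = 0.25·0 + 0.27·h(Mild) + 0.27·1 + 0.21·h(Critical)
h(Critical) = 0.19·0 + 0.19·h(Mild) + 0.29·1 + 0.33·h(Critical)
Solving: h(Mild) = 0.5383, h(Critical) = 0.5855.
Starting from Mild, the probability is 0.5383.

0.5383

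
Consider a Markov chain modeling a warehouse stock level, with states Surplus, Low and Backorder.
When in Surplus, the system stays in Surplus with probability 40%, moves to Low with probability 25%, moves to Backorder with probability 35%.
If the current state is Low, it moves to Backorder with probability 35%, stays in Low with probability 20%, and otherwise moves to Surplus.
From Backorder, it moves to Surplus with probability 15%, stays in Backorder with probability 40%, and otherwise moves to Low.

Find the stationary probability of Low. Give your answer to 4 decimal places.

Let the stationary distribution be π with π = πP and π_1 + π_2 + π_3 = 1.
π_1 = 0.4·π_1 + 0.45·π_2 + 0.15·π_3
π_2 = 0.25·π_1 + 0.2·π_2 + 0.45·π_3
Solving with the normalization constraint gives π = (0.3233, 0.3083, 0.3684).
So the stationary probability of Low is 0.3083.

0.3083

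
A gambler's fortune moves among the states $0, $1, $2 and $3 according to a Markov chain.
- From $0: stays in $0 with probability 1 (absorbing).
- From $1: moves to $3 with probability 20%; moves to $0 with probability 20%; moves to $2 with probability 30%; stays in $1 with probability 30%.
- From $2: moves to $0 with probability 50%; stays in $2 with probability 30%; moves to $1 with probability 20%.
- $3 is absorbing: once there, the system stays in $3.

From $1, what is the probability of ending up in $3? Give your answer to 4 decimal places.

0.3256

Let h(s) be the probability of absorption at $3 starting from transient state s. Then h($3) = 1 and h($0) = 0. By first-step analysis:
h($1) = 0.2·0 + 0.3·h($1) + 0.3·h($2) + 0.2·1
h($2) = 0.5·0 + 0.2·h($1) + 0.3·h($2)
Solving: h($1) = 0.3256, h($2) = 0.0930.
Starting from $1, the probability is 0.3256.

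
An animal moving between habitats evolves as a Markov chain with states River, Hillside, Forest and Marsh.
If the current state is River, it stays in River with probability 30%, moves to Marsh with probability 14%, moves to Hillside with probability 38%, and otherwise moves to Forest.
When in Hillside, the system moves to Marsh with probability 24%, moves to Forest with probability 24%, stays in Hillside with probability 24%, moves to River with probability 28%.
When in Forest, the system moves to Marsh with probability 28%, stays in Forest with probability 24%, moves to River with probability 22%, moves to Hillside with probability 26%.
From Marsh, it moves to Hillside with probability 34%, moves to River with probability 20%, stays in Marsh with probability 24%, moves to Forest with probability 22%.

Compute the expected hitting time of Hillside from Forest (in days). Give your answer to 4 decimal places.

3.2563

Let t(s) be the expected number of days to first reach Hillside from state s, with t(Hillside) = 0. Conditioning on the first day:
t(River) = 1 + 0.3·t(River) + 0.18·t(Forest) + 0.14·t(Marsh)
t(Forest) = 1 + 0.22·t(River) + 0.24·t(Forest) + 0.28·t(Marsh)
t(Marsh) = 1 + 0.2·t(River) + 0.22·t(Forest) + 0.24·t(Marsh)
Solving: t(River) = 2.8686, t(Forest) = 3.2563, t(Marsh) = 3.0133.
Expected days from Forest to Hillside: 3.2563.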